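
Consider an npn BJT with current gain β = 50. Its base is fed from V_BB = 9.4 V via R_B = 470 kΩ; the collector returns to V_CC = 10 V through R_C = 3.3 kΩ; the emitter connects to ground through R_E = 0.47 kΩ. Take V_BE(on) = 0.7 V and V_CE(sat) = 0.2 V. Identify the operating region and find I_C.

active; I_C ≈ 0.88 mA

Assume active. Base-emitter loop: I_B = (V_BB − V_BE)/(R_B + (β+1)R_E) = (9.4 − 0.7)/(470 + 51×0.47) = 0.0176 mA.
I_C = β·I_B = 50×0.0176 = 0.881 mA.
V_CE = V_CC − I_C·R_C − I_E·R_E = 10 − 0.881×3.3 − 0.898×0.47 = 6.67 V > V_CE(sat), so the active-region assumption holds.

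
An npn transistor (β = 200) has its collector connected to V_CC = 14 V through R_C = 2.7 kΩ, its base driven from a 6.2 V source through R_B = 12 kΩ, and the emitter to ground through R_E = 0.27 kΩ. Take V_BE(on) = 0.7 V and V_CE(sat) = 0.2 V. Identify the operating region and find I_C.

Assume active: I_B = (6.2 − 0.7)/(12 + 201×0.27) = 0.083 mA, I_C = β·I_B = 16.6 mA.
Then V_CE = 14 − 16.6×2.7 − 16.7×0.27 = -35.3 V < 0.2 V — the active assumption fails.
Re-solve with V_CE = 0.2 V. KCL at the emitter: V_E/R_E = (V_BB−0.7−V_E)/R_B + (V_CC−0.2−V_E)/R_C, giving V_E = 1.34 V.
I_C = (V_CC − 0.2 − V_E)/R_C = (13.8 − 1.34)/2.7 = 4.61 mA.
Check: I_B = (5.5 − 1.34)/12 = 0.347 mA, and β·I_B = 69.3 mA > I_C, confirming saturation.

saturation; I_C ≈ 4.6 mA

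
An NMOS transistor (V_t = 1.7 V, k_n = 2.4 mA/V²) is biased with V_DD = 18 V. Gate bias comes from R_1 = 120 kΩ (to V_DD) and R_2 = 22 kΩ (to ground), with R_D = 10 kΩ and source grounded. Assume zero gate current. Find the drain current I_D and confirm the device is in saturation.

V_G = V_DD·R_2/(R_1+R_2) = 18×22/142 = 2.79 V. With the source grounded, V_GS = V_G = 2.79 V.
Assume saturation: I_D = (k_n/2)(V_GS − V_t)² = (2.4/2)×(2.79 − 1.7)² = 1.2×1.09² = 1.42 mA.
V_DS = V_DD − I_D·R_D = 18 − 1.42×10 = 3.78 V.
Saturation requires V_DS ≥ V_GS − V_t = 1.09 V; 3.78 ≥ 1.09 ✓.

I_D ≈ 1.4 mA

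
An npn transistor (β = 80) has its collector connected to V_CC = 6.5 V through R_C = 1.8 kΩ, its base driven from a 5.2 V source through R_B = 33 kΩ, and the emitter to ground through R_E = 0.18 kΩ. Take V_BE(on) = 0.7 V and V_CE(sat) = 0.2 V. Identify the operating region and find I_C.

saturation; I_C ≈ 3.2 mA

Assume active: I_B = (5.2 − 0.7)/(33 + 81×0.18) = 0.0946 mA, I_C = β·I_B = 7.57 mA.
Then V_CE = 6.5 − 7.57×1.8 − 7.66×0.18 = -8.5 V < 0.2 V — the active assumption fails.
Re-solve with V_CE = 0.2 V. KCL at the emitter: V_E/R_E = (V_BB−0.7−V_E)/R_B + (V_CC−0.2−V_E)/R_C, giving V_E = 0.592 V.
I_C = (V_CC − 0.2 − V_E)/R_C = (6.3 − 0.592)/1.8 = 3.17 mA.
Check: I_B = (4.5 − 0.592)/33 = 0.118 mA, and β·I_B = 9.47 mA > I_C, confirming saturation.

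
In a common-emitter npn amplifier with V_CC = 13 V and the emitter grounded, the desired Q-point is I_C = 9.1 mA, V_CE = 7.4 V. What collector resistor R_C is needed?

Collector loop: V_CC = I_C·R_C + V_CE.
R_C = (V_CC − V_CE)/I_C = (13 − 7.4)/9.1 = 0.615 kΩ.

R_C ≈ 0.62 kΩ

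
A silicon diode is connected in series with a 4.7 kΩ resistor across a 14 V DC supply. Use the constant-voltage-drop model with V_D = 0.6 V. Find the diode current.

KVL around the loop: 14 = V_D + I·R = 0.6 + I × 4.7 kΩ.
So I = (14 − 0.6) / 4.7 kΩ = 13.4 / 4.7 = 2.85 mA.

I ≈ 2.9 mA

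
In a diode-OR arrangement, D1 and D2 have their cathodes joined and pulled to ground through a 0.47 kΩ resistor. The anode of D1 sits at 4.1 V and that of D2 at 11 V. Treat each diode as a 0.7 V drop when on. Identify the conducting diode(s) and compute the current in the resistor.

Only D2 conducts; I_R ≈ 22 mA

Assume both conduct. Then node N would need to be at both 4.1−0.7 = 3.4 V and 11−0.7 = 10.3 V, which is impossible.
Assume only D2 conducts: V_N = 11 − 0.7 = 10.3 V, so I_R = 10.3/0.47 = 21.9 mA.
Check D1: its anode-to-cathode voltage is 4.1 − 10.3 = -6.2 V < 0.7 V, so it is off. The assumption is consistent.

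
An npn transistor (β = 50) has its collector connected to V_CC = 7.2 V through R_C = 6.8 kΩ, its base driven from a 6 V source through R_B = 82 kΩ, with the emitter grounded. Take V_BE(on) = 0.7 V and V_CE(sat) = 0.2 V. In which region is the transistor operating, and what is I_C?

Assume active: I_B = (6 − 0.7)/82 = 0.0646 mA, giving I_C = β·I_B = 3.23 mA.
But then V_CE = 7.2 − 3.23×6.8 = -14.8 V < V_CE(sat) = 0.2 V — impossible in the active region.
So the transistor is saturated. With V_CE = 0.2 V, I_C = (V_CC − 0.2)/R_C = 7/6.8 = 1.03 mA.
Check: β·I_B = 3.23 mA > I_C = 1.03 mA, confirming saturation.

saturation; I_C ≈ 1 mA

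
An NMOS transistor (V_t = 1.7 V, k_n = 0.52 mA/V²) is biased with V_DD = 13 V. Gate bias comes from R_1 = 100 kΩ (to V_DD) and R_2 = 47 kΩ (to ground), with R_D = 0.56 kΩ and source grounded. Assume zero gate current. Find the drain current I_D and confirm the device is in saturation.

V_G = V_DD·R_2/(R_1+R_2) = 13×47/147 = 4.16 V. With the source grounded, V_GS = V_G = 4.16 V.
Assume saturation: I_D = (k_n/2)(V_GS − V_t)² = (0.52/2)×(4.16 − 1.7)² = 0.26×2.46² = 1.57 mA.
V_DS = V_DD − I_D·R_D = 13 − 1.57×0.56 = 12.1 V.
Saturation requires V_DS ≥ V_GS − V_t = 2.46 V; 12.1 ≥ 2.46 ✓.

I_D ≈ 1.6 mA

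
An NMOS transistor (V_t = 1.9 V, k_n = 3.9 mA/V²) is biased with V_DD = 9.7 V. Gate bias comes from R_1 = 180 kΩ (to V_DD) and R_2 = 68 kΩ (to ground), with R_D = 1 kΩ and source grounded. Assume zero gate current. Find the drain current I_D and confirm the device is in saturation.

V_G = V_DD·R_2/(R_1+R_2) = 9.7×68/248 = 2.66 V. With the source grounded, V_GS = V_G = 2.66 V.
Assume saturation: I_D = (k_n/2)(V_GS − V_t)² = (3.9/2)×(2.66 − 1.9)² = 1.95×0.76² = 1.13 mA.
V_DS = V_DD − I_D·R_D = 9.7 − 1.13×1 = 8.57 V.
Saturation requires V_DS ≥ V_GS − V_t = 0.76 V; 8.57 ≥ 0.76 ✓.

I_D ≈ 1.1 mA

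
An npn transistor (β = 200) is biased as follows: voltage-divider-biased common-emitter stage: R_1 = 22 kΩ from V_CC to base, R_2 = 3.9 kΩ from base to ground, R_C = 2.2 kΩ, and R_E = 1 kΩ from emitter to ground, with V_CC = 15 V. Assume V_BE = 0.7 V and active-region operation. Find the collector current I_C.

Thevenize the base divider: V_Th = V_CC·R_2/(R_1+R_2) = 15×3.9/25.9 = 2.26 V, R_Th = R_1‖R_2 = 3.31 kΩ.
Base-emitter loop: V_Th = I_B·R_Th + V_BE + (β+1)I_B·R_E, so I_B = (2.26 − 0.7) / (3.31 + 201×1) = 0.00763 mA.
I_C = β·I_B = 200×0.00763 = 1.53 mA, and I_E = (β+1)I_B = 1.53 mA.
V_CE = V_CC − I_C·R_C − I_E·R_E = 15 − 1.53×2.2 − 1.53×1 = 10.1 V.
V_CE = 10.1 V > 0.2 V confirms active-region operation.

I_C ≈ 1.5 mA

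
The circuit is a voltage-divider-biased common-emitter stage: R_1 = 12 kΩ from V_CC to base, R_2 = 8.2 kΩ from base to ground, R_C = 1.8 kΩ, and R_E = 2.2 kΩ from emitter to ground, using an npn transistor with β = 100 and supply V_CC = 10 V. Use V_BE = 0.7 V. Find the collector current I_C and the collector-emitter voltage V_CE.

Thevenize the base divider: V_Th = V_CC·R_2/(R_1+R_2) = 10×8.2/20.2 = 4.06 V, R_Th = R_1‖R_2 = 4.87 kΩ.
Base-emitter loop: V_Th = I_B·R_Th + V_BE + (β+1)I_B·R_E, so I_B = (4.06 − 0.7) / (4.87 + 101×2.2) = 0.0148 mA.
I_C = β·I_B = 100×0.0148 = 1.48 mA, and I_E = (β+1)I_B = 1.49 mA.
V_CE = V_CC − I_C·R_C − I_E·R_E = 10 − 1.48×1.8 − 1.49×2.2 = 4.05 V.
V_CE = 4.05 V > 0.2 V confirms active-region operation.

I_C ≈ 1.5 mA, V_CE ≈ 4 V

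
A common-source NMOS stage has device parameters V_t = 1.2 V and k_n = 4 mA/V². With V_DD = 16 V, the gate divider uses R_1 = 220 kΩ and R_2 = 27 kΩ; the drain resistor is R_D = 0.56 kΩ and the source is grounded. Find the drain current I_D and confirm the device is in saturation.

I_D ≈ 0.6 mA

V_G = V_DD·R_2/(R_1+R_2) = 16×27/247 = 1.75 V. With the source grounded, V_GS = V_G = 1.75 V.
Assume saturation: I_D = (k_n/2)(V_GS − V_t)² = (4/2)×(1.75 − 1.2)² = 2×0.549² = 0.603 mA.
V_DS = V_DD − I_D·R_D = 16 − 0.603×0.56 = 15.7 V.
Saturation requires V_DS ≥ V_GS − V_t = 0.549 V; 15.7 ≥ 0.549 ✓.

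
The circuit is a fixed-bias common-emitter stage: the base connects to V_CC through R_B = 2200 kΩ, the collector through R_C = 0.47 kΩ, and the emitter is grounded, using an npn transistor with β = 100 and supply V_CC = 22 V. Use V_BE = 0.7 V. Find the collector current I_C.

Base loop: V_CC = I_B·R_B + V_BE, so I_B = (22 − 0.7)/2200 kΩ = 0.00968 mA.
In the active region I_C = β·I_B = 100 × 0.00968 = 0.968 mA.
Collector loop: V_CE = V_CC − I_C·R_C = 22 − 0.968×0.47 = 21.5 V.
Since V_CE = 21.5 V > V_CE(sat) ≈ 0.2 V, the transistor is in the active region as assumed.

I_C ≈ 0.97 mA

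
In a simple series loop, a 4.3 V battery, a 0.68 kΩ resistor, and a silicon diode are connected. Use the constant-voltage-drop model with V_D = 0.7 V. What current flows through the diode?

I ≈ 5.3 mA

KVL around the loop: 4.3 = V_D + I·R = 0.7 + I × 0.68 kΩ.
So I = (4.3 − 0.7) / 0.68 kΩ = 3.6 / 0.68 = 5.29 mA.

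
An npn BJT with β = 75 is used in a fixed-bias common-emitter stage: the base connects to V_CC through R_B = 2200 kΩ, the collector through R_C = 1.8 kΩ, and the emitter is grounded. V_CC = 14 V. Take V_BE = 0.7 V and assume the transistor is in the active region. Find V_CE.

Base loop: V_CC = I_B·R_B + V_BE, so I_B = (14 − 0.7)/2200 kΩ = 0.00605 mA.
In the active region I_C = β·I_B = 75 × 0.00605 = 0.453 mA.
Collector loop: V_CE = V_CC − I_C·R_C = 14 − 0.453×1.8 = 13.2 V.
Since V_CE = 13.2 V > V_CE(sat) ≈ 0.2 V, the transistor is in the active region as assumed.

V_CE ≈ 13 V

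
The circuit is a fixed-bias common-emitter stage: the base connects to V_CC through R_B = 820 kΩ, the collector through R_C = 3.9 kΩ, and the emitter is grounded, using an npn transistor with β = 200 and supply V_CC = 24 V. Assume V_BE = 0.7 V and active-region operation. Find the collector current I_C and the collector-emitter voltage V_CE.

Base loop: V_CC = I_B·R_B + V_BE, so I_B = (24 − 0.7)/820 kΩ = 0.0284 mA.
In the active region I_C = β·I_B = 200 × 0.0284 = 5.68 mA.
Collector loop: V_CE = V_CC − I_C·R_C = 24 − 5.68×3.9 = 1.84 V.
Since V_CE = 1.84 V > V_CE(sat) ≈ 0.2 V, the transistor is in the active region as assumed.

I_C ≈ 5.7 mA, V_CE ≈ 1.8 V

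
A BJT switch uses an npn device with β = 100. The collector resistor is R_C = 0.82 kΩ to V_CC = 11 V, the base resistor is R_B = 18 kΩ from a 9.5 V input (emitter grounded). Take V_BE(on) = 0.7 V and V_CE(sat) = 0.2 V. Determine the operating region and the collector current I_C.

Assume active: I_B = (9.5 − 0.7)/18 = 0.489 mA, giving I_C = β·I_B = 48.9 mA.
But then V_CE = 11 − 48.9×0.82 = -29.1 V < V_CE(sat) = 0.2 V — impossible in the active region.
So the transistor is saturated. With V_CE = 0.2 V, I_C = (V_CC − 0.2)/R_C = 10.8/0.82 = 13.2 mA.
Check: β·I_B = 48.9 mA > I_C = 13.2 mA, confirming saturation.

saturation; I_C ≈ 13 mA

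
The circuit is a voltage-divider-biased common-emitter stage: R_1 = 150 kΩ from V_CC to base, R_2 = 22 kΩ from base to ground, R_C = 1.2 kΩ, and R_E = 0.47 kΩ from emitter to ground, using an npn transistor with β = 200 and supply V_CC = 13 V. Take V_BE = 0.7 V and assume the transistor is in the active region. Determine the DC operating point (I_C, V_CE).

I_C ≈ 1.7 mA, V_CE ≈ 10 V

Thevenize the base divider: V_Th = V_CC·R_2/(R_1+R_2) = 13×22/172 = 1.66 V, R_Th = R_1‖R_2 = 19.2 kΩ.
Base-emitter loop: V_Th = I_B·R_Th + V_BE + (β+1)I_B·R_E, so I_B = (1.66 − 0.7) / (19.2 + 201×0.47) = 0.00847 mA.
I_C = β·I_B = 200×0.00847 = 1.69 mA, and I_E = (β+1)I_B = 1.7 mA.
V_CE = V_CC − I_C·R_C − I_E·R_E = 13 − 1.69×1.2 − 1.7×0.47 = 10.2 V.
V_CE = 10.2 V > 0.2 V confirms active-region operation.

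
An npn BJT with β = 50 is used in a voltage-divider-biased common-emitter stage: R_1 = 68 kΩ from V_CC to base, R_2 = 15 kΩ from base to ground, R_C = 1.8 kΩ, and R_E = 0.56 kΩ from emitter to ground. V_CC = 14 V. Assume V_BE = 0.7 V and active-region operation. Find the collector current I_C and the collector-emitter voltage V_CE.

I_C ≈ 2.2 mA, V_CE ≈ 8.7 V

Thevenize the base divider: V_Th = V_CC·R_2/(R_1+R_2) = 14×15/83 = 2.53 V, R_Th = R_1‖R_2 = 12.3 kΩ.
Base-emitter loop: V_Th = I_B·R_Th + V_BE + (β+1)I_B·R_E, so I_B = (2.53 − 0.7) / (12.3 + 51×0.56) = 0.0448 mA.
I_C = β·I_B = 50×0.0448 = 2.24 mA, and I_E = (β+1)I_B = 2.28 mA.
V_CE = V_CC − I_C·R_C − I_E·R_E = 14 − 2.24×1.8 − 2.28×0.56 = 8.69 V.
V_CE = 8.69 V > 0.2 V confirms active-region operation.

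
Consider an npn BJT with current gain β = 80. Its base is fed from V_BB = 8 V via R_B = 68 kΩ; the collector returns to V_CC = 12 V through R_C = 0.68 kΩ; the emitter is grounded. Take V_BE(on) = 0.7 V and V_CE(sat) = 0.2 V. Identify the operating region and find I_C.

Assume active. Base-emitter loop: I_B = (V_BB − V_BE)/R_B = (8 − 0.7)/68 = 0.107 mA.
I_C = β·I_B = 80×0.107 = 8.59 mA.
V_CE = V_CC − I_C·R_C = 12 − 8.59×0.68 = 6.16 V > V_CE(sat), so the active-region assumption holds.

active; I_C ≈ 8.6 mA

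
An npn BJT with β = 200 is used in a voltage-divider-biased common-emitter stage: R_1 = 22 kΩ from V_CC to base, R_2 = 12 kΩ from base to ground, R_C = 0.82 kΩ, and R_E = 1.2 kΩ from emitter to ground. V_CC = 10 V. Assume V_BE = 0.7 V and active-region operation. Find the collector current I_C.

Thevenize the base divider: V_Th = V_CC·R_2/(R_1+R_2) = 10×12/34 = 3.53 V, R_Th = R_1‖R_2 = 7.76 kΩ.
Base-emitter loop: V_Th = I_B·R_Th + V_BE + (β+1)I_B·R_E, so I_B = (3.53 − 0.7) / (7.76 + 201×1.2) = 0.0114 mA.
I_C = β·I_B = 200×0.0114 = 2.27 mA, and I_E = (β+1)I_B = 2.28 mA.
V_CE = V_CC − I_C·R_C − I_E·R_E = 10 − 2.27×0.82 − 2.28×1.2 = 5.4 V.
V_CE = 5.4 V > 0.2 V confirms active-region operation.

I_C ≈ 2.3 mA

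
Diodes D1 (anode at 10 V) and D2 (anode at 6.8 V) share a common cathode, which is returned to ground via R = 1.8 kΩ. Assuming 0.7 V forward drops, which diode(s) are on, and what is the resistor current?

Only D1 conducts; I_R ≈ 5.2 mA

Assume both conduct. Then node N would need to be at both 10−0.7 = 9.3 V and 6.8−0.7 = 6.1 V, which is impossible.
Assume only D1 conducts: V_N = 10 − 0.7 = 9.3 V, so I_R = 9.3/1.8 = 5.17 mA.
Check D2: its anode-to-cathode voltage is 6.8 − 9.3 = -2.5 V < 0.7 V, so it is off. The assumption is consistent.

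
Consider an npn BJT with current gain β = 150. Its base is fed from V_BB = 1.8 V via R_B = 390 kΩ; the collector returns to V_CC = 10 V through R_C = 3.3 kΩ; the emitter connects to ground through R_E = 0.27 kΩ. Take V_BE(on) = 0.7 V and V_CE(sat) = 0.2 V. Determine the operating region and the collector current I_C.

Assume active. Base-emitter loop: I_B = (V_BB − V_BE)/(R_B + (β+1)R_E) = (1.8 − 0.7)/(390 + 151×0.27) = 0.00255 mA.
I_C = β·I_B = 150×0.00255 = 0.383 mA.
V_CE = V_CC − I_C·R_C − I_E·R_E = 10 − 0.383×3.3 − 0.386×0.27 = 8.63 V > V_CE(sat), so the active-region assumption holds.

active; I_C ≈ 0.38 mA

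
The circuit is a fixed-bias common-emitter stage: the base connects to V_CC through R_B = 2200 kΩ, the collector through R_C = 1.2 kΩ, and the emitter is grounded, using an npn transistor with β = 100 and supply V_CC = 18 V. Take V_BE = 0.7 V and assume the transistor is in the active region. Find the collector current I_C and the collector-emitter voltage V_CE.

I_C ≈ 0.79 mA, V_CE ≈ 17 V

Base loop: V_CC = I_B·R_B + V_BE, so I_B = (18 − 0.7)/2200 kΩ = 0.00786 mA.
In the active region I_C = β·I_B = 100 × 0.00786 = 0.786 mA.
Collector loop: V_CE = V_CC − I_C·R_C = 18 − 0.786×1.2 = 17.1 V.
Since V_CE = 17.1 V > V_CE(sat) ≈ 0.2 V, the transistor is in the active region as assumed.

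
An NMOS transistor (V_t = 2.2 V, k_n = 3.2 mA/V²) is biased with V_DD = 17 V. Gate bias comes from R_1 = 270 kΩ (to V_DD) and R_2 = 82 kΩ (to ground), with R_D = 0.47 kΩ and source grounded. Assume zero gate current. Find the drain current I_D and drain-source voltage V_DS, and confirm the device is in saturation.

I_D ≈ 5 mA, V_DS ≈ 15 V

V_G = V_DD·R_2/(R_1+R_2) = 17×82/352 = 3.96 V. With the source grounded, V_GS = V_G = 3.96 V.
Assume saturation: I_D = (k_n/2)(V_GS − V_t)² = (3.2/2)×(3.96 − 2.2)² = 1.6×1.76² = 4.96 mA.
V_DS = V_DD − I_D·R_D = 17 − 4.96×0.47 = 14.7 V.
Saturation requires V_DS ≥ V_GS − V_t = 1.76 V; 14.7 ≥ 1.76 ✓.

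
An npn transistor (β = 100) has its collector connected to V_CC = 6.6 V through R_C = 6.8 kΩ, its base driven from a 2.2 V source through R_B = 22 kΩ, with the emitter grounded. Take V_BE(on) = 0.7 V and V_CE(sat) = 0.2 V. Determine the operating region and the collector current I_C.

Assume active: I_B = (2.2 − 0.7)/22 = 0.0682 mA, giving I_C = β·I_B = 6.82 mA.
But then V_CE = 6.6 − 6.82×6.8 = -39.8 V < V_CE(sat) = 0.2 V — impossible in the active region.
So the transistor is saturated. With V_CE = 0.2 V, I_C = (V_CC − 0.2)/R_C = 6.4/6.8 = 0.941 mA.
Check: β·I_B = 6.82 mA > I_C = 0.941 mA, confirming saturation.

saturation; I_C ≈ 0.94 mA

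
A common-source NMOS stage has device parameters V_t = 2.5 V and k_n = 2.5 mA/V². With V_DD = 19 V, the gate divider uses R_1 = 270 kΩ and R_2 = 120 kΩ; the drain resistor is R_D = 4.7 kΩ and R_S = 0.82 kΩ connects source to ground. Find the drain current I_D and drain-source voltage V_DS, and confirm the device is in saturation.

V_G = V_DD·R_2/(R_1+R_2) = 19×120/390 = 5.85 V.
Assume saturation: I_D = (k_n/2)(V_GS − V_t)² with V_GS = V_G − I_D·R_S = 5.85 − 0.82·I_D.
Substituting gives 0.84·I_D² − 7.86·I_D + 14 = 0, with roots I_D = 2.39 or 6.96 mA.
The root I_D = 6.96 mA gives V_GS = 0.141 V ≤ V_t, so take I_D = 2.39 mA.
Then V_GS = 3.88 V and V_DS = V_DD − I_D(R_D+R_S) = 19 − 2.39×5.52 = 5.79 V.
Saturation requires V_DS ≥ V_GS − V_t = 1.38 V; 5.79 ≥ 1.38 ✓.

I_D ≈ 2.4 mA, V_DS ≈ 5.8 V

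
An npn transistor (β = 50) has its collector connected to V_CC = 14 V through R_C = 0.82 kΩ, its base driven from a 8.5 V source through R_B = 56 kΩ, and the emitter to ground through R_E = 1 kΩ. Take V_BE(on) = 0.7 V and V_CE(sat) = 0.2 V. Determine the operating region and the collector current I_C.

Assume active. Base-emitter loop: I_B = (V_BB − V_BE)/(R_B + (β+1)R_E) = (8.5 − 0.7)/(56 + 51×1) = 0.0729 mA.
I_C = β·I_B = 50×0.0729 = 3.64 mA.
V_CE = V_CC − I_C·R_C − I_E·R_E = 14 − 3.64×0.82 − 3.72×1 = 7.29 V > V_CE(sat), so the active-region assumption holds.

active; I_C ≈ 3.6 mA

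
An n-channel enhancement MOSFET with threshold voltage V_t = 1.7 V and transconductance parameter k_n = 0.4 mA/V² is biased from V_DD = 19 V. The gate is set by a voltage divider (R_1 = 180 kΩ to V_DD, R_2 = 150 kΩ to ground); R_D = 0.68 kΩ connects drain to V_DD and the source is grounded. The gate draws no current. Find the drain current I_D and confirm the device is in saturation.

V_G = V_DD·R_2/(R_1+R_2) = 19×150/330 = 8.64 V. With the source grounded, V_GS = V_G = 8.64 V.
Assume saturation: I_D = (k_n/2)(V_GS − V_t)² = (0.4/2)×(8.64 − 1.7)² = 0.2×6.94² = 9.62 mA.
V_DS = V_DD − I_D·R_D = 19 − 9.62×0.68 = 12.5 V.
Saturation requires V_DS ≥ V_GS − V_t = 6.94 V; 12.5 ≥ 6.94 ✓.

I_D ≈ 9.6 mA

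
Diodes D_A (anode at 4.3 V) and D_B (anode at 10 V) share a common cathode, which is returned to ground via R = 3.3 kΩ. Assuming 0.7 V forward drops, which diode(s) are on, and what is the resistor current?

Assume both conduct. Then node N would need to be at both 4.3−0.7 = 3.6 V and 10−0.7 = 9.3 V, which is impossible.
Assume only D_B conducts: V_N = 10 − 0.7 = 9.3 V, so I_R = 9.3/3.3 = 2.82 mA.
Check D_A: its anode-to-cathode voltage is 4.3 − 9.3 = -5 V < 0.7 V, so it is off. The assumption is consistent.

Only D_B conducts; I_R ≈ 2.8 mA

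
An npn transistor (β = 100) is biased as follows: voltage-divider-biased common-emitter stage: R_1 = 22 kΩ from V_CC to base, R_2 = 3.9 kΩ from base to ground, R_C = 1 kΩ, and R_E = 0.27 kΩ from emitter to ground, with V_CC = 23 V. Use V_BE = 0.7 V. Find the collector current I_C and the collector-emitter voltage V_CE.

I_C ≈ 9 mA, V_CE ≈ 12 V

Thevenize the base divider: V_Th = V_CC·R_2/(R_1+R_2) = 23×3.9/25.9 = 3.46 V, R_Th = R_1‖R_2 = 3.31 kΩ.
Base-emitter loop: V_Th = I_B·R_Th + V_BE + (β+1)I_B·R_E, so I_B = (3.46 − 0.7) / (3.31 + 101×0.27) = 0.0904 mA.
I_C = β·I_B = 100×0.0904 = 9.04 mA, and I_E = (β+1)I_B = 9.13 mA.
V_CE = V_CC − I_C·R_C − I_E·R_E = 23 − 9.04×1 − 9.13×0.27 = 11.5 V.
V_CE = 11.5 V > 0.2 V confirms active-region operation.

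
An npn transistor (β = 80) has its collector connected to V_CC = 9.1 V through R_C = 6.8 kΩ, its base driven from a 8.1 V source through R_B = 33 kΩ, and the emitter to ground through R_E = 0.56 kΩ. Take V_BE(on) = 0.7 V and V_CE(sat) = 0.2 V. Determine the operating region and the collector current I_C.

saturation; I_C ≈ 1.2 mA

Assume active: I_B = (8.1 − 0.7)/(33 + 81×0.56) = 0.0944 mA, I_C = β·I_B = 7.55 mA.
Then V_CE = 9.1 − 7.55×6.8 − 7.65×0.56 = -46.6 V < 0.2 V — the active assumption fails.
Re-solve with V_CE = 0.2 V. KCL at the emitter: V_E/R_E = (V_BB−0.7−V_E)/R_B + (V_CC−0.2−V_E)/R_C, giving V_E = 0.781 V.
I_C = (V_CC − 0.2 − V_E)/R_C = (8.9 − 0.781)/6.8 = 1.19 mA.
Check: I_B = (7.4 − 0.781)/33 = 0.201 mA, and β·I_B = 16 mA > I_C, confirming saturation.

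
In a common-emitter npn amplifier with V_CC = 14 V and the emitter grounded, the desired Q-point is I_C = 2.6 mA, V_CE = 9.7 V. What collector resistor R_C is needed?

Collector loop: V_CC = I_C·R_C + V_CE.
R_C = (V_CC − V_CE)/I_C = (14 − 9.7)/2.6 = 1.65 kΩ.

R_C ≈ 1.7 kΩ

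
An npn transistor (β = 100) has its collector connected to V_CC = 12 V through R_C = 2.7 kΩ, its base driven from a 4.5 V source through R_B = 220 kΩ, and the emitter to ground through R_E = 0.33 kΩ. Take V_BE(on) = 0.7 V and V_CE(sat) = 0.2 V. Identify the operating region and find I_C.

Assume active. Base-emitter loop: I_B = (V_BB − V_BE)/(R_B + (β+1)R_E) = (4.5 − 0.7)/(220 + 101×0.33) = 0.015 mA.
I_C = β·I_B = 100×0.015 = 1.5 mA.
V_CE = V_CC − I_C·R_C − I_E·R_E = 12 − 1.5×2.7 − 1.52×0.33 = 7.45 V > V_CE(sat), so the active-region assumption holds.

active; I_C ≈ 1.5 mA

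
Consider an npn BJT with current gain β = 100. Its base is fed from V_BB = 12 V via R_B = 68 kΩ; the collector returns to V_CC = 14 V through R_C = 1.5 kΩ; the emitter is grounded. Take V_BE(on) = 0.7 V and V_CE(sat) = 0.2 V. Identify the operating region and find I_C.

Assume active: I_B = (12 − 0.7)/68 = 0.166 mA, giving I_C = β·I_B = 16.6 mA.
But then V_CE = 14 − 16.6×1.5 = -10.9 V < V_CE(sat) = 0.2 V — impossible in the active region.
So the transistor is saturated. With V_CE = 0.2 V, I_C = (V_CC − 0.2)/R_C = 13.8/1.5 = 9.2 mA.
Check: β·I_B = 16.6 mA > I_C = 9.2 mA, confirming saturation.

saturation; I_C ≈ 9.2 mA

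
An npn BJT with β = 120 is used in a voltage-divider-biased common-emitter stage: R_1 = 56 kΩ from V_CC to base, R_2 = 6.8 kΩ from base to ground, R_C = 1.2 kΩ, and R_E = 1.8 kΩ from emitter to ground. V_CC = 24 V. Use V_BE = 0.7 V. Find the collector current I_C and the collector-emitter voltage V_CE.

Thevenize the base divider: V_Th = V_CC·R_2/(R_1+R_2) = 24×6.8/62.8 = 2.6 V, R_Th = R_1‖R_2 = 6.06 kΩ.
Base-emitter loop: V_Th = I_B·R_Th + V_BE + (β+1)I_B·R_E, so I_B = (2.6 − 0.7) / (6.06 + 121×1.8) = 0.00848 mA.
I_C = β·I_B = 120×0.00848 = 1.02 mA, and I_E = (β+1)I_B = 1.03 mA.
V_CE = V_CC − I_C·R_C − I_E·R_E = 24 − 1.02×1.2 − 1.03×1.8 = 20.9 V.
V_CE = 20.9 V > 0.2 V confirms active-region operation.

I_C ≈ 1 mA, V_CE ≈ 21 V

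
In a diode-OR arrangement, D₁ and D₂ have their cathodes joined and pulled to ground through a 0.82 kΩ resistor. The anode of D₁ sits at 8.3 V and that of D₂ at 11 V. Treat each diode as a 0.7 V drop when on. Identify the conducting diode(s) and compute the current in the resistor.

Only D₂ conducts; I_R ≈ 13 mA

Assume both conduct. Then node N would need to be at both 8.3−0.7 = 7.6 V and 11−0.7 = 10.3 V, which is impossible.
Assume only D₂ conducts: V_N = 11 − 0.7 = 10.3 V, so I_R = 10.3/0.82 = 12.6 mA.
Check D₁: its anode-to-cathode voltage is 8.3 − 10.3 = -2 V < 0.7 V, so it is off. The assumption is consistent.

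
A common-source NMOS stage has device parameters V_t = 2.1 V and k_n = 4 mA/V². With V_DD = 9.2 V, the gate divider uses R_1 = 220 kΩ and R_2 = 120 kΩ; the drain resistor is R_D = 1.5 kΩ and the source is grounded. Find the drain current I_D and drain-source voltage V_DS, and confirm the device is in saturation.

I_D ≈ 2.6 mA, V_DS ≈ 5.3 V

V_G = V_DD·R_2/(R_1+R_2) = 9.2×120/340 = 3.25 V. With the source grounded, V_GS = V_G = 3.25 V.
Assume saturation: I_D = (k_n/2)(V_GS − V_t)² = (4/2)×(3.25 − 2.1)² = 2×1.15² = 2.63 mA.
V_DS = V_DD − I_D·R_D = 9.2 − 2.63×1.5 = 5.25 V.
Saturation requires V_DS ≥ V_GS − V_t = 1.15 V; 5.25 ≥ 1.15 ✓.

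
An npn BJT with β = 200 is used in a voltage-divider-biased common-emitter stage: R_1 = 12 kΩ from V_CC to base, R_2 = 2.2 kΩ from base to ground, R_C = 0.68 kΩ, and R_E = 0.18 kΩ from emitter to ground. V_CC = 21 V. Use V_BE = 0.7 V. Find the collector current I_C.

Thevenize the base divider: V_Th = V_CC·R_2/(R_1+R_2) = 21×2.2/14.2 = 3.25 V, R_Th = R_1‖R_2 = 1.86 kΩ.
Base-emitter loop: V_Th = I_B·R_Th + V_BE + (β+1)I_B·R_E, so I_B = (3.25 − 0.7) / (1.86 + 201×0.18) = 0.0671 mA.
I_C = β·I_B = 200×0.0671 = 13.4 mA, and I_E = (β+1)I_B = 13.5 mA.
V_CE = V_CC − I_C·R_C − I_E·R_E = 21 − 13.4×0.68 − 13.5×0.18 = 9.44 V.
V_CE = 9.44 V > 0.2 V confirms active-region operation.

I_C ≈ 13 mA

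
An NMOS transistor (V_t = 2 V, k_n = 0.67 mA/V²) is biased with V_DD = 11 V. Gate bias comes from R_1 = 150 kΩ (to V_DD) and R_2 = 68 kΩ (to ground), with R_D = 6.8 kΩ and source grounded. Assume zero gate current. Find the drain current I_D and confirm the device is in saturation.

I_D ≈ 0.69 mA

V_G = V_DD·R_2/(R_1+R_2) = 11×68/218 = 3.43 V. With the source grounded, V_GS = V_G = 3.43 V.
Assume saturation: I_D = (k_n/2)(V_GS − V_t)² = (0.67/2)×(3.43 − 2)² = 0.335×1.43² = 0.686 mA.
V_DS = V_DD − I_D·R_D = 11 − 0.686×6.8 = 6.33 V.
Saturation requires V_DS ≥ V_GS − V_t = 1.43 V; 6.33 ≥ 1.43 ✓.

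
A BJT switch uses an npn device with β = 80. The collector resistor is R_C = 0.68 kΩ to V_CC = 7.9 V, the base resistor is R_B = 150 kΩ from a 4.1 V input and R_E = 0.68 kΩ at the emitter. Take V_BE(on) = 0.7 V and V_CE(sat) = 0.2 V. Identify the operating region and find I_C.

Assume active. Base-emitter loop: I_B = (V_BB − V_BE)/(R_B + (β+1)R_E) = (4.1 − 0.7)/(150 + 81×0.68) = 0.0166 mA.
I_C = β·I_B = 80×0.0166 = 1.33 mA.
V_CE = V_CC − I_C·R_C − I_E·R_E = 7.9 − 1.33×0.68 − 1.34×0.68 = 6.08 V > V_CE(sat), so the active-region assumption holds.

active; I_C ≈ 1.3 mA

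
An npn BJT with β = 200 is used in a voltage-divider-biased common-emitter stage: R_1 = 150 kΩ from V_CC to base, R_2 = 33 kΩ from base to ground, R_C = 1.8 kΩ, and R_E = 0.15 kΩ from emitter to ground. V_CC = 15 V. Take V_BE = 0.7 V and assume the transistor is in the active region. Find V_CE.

V_CE ≈ 1.3 V

Thevenize the base divider: V_Th = V_CC·R_2/(R_1+R_2) = 15×33/183 = 2.7 V, R_Th = R_1‖R_2 = 27 kΩ.
Base-emitter loop: V_Th = I_B·R_Th + V_BE + (β+1)I_B·R_E, so I_B = (2.7 − 0.7) / (27 + 201×0.15) = 0.0351 mA.
I_C = β·I_B = 200×0.0351 = 7.01 mA, and I_E = (β+1)I_B = 7.05 mA.
V_CE = V_CC − I_C·R_C − I_E·R_E = 15 − 7.01×1.8 − 7.05×0.15 = 1.32 V.
V_CE = 1.32 V > 0.2 V confirms active-region operation.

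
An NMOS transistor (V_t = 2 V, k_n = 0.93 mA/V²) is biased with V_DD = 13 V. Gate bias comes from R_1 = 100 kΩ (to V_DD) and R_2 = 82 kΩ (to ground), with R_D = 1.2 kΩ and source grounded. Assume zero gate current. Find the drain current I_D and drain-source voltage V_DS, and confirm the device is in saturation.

I_D ≈ 6.9 mA, V_DS ≈ 4.7 V

V_G = V_DD·R_2/(R_1+R_2) = 13×82/182 = 5.86 V. With the source grounded, V_GS = V_G = 5.86 V.
Assume saturation: I_D = (k_n/2)(V_GS − V_t)² = (0.93/2)×(5.86 − 2)² = 0.465×3.86² = 6.92 mA.
V_DS = V_DD − I_D·R_D = 13 − 6.92×1.2 = 4.7 V.
Saturation requires V_DS ≥ V_GS − V_t = 3.86 V; 4.7 ≥ 3.86 ✓.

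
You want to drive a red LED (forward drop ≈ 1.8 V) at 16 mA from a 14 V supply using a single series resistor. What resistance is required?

R ≈ 0.76 kΩ

The resistor drops V_S − V_D = 14 − 1.8 = 12.2 V at 16 mA.
R = 12.2 V / 16 mA = 0.762 kΩ.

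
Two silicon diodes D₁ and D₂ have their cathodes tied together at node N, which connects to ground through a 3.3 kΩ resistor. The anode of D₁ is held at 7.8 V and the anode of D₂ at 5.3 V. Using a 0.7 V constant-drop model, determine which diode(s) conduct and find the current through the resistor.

Only D₁ conducts; I_R ≈ 2.2 mA

Assume both conduct. Then node N would need to be at both 7.8−0.7 = 7.1 V and 5.3−0.7 = 4.6 V, which is impossible.
Assume only D₁ conducts: V_N = 7.8 − 0.7 = 7.1 V, so I_R = 7.1/3.3 = 2.15 mA.
Check D₂: its anode-to-cathode voltage is 5.3 − 7.1 = -1.8 V < 0.7 V, so it is off. The assumption is consistent.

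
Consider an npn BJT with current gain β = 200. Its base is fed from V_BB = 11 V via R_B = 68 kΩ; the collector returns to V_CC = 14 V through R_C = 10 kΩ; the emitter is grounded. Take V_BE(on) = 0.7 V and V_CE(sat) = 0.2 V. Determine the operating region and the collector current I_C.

saturation; I_C ≈ 1.4 mA

Assume active: I_B = (11 − 0.7)/68 = 0.151 mA, giving I_C = β·I_B = 30.3 mA.
But then V_CE = 14 − 30.3×10 = -289 V < V_CE(sat) = 0.2 V — impossible in the active region.
So the transistor is saturated. With V_CE = 0.2 V, I_C = (V_CC − 0.2)/R_C = 13.8/10 = 1.38 mA.
Check: β·I_B = 30.3 mA > I_C = 1.38 mA, confirming saturation.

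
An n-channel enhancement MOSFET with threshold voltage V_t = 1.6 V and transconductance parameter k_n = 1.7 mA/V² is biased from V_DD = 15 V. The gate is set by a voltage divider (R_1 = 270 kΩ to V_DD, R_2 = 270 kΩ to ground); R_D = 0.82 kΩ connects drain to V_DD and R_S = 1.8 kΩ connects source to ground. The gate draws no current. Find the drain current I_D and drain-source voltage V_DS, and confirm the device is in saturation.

V_G = V_DD·R_2/(R_1+R_2) = 15×270/540 = 7.5 V.
Assume saturation: I_D = (k_n/2)(V_GS − V_t)² with V_GS = V_G − I_D·R_S = 7.5 − 1.8·I_D.
Substituting gives 2.75·I_D² − 19.1·I_D + 29.6 = 0, with roots I_D = 2.35 or 4.57 mA.
The root I_D = 4.57 mA gives V_GS = -0.718 V ≤ V_t, so take I_D = 2.35 mA.
Then V_GS = 3.26 V and V_DS = V_DD − I_D(R_D+R_S) = 15 − 2.35×2.62 = 8.83 V.
Saturation requires V_DS ≥ V_GS − V_t = 1.66 V; 8.83 ≥ 1.66 ✓.

I_D ≈ 2.4 mA, V_DS ≈ 8.8 V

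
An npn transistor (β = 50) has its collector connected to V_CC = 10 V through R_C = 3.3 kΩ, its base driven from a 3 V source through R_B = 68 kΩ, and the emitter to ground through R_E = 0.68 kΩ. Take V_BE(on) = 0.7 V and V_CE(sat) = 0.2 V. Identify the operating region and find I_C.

active; I_C ≈ 1.1 mA

Assume active. Base-emitter loop: I_B = (V_BB − V_BE)/(R_B + (β+1)R_E) = (3 − 0.7)/(68 + 51×0.68) = 0.0224 mA.
I_C = β·I_B = 50×0.0224 = 1.12 mA.
V_CE = V_CC − I_C·R_C − I_E·R_E = 10 − 1.12×3.3 − 1.14×0.68 = 5.53 V > V_CE(sat), so the active-region assumption holds.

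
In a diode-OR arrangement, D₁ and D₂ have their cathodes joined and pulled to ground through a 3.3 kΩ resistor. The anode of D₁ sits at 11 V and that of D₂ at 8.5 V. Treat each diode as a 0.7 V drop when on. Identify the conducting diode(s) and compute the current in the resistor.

Assume both conduct. Then node N would need to be at both 11−0.7 = 10.3 V and 8.5−0.7 = 7.8 V, which is impossible.
Assume only D₁ conducts: V_N = 11 − 0.7 = 10.3 V, so I_R = 10.3/3.3 = 3.12 mA.
Check D₂: its anode-to-cathode voltage is 8.5 − 10.3 = -1.8 V < 0.7 V, so it is off. The assumption is consistent.

Only D₁ conducts; I_R ≈ 3.1 mA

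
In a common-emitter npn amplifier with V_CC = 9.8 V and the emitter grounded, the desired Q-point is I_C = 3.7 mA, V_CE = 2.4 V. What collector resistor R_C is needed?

R_C ≈ 2 kΩ

Collector loop: V_CC = I_C·R_C + V_CE.
R_C = (V_CC − V_CE)/I_C = (9.8 − 2.4)/3.7 = 2 kΩ.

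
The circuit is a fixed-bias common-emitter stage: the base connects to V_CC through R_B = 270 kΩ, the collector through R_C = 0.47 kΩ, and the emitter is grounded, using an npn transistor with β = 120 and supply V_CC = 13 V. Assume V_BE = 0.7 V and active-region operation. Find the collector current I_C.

I_C ≈ 5.5 mA

Base loop: V_CC = I_B·R_B + V_BE, so I_B = (13 − 0.7)/270 kΩ = 0.0456 mA.
In the active region I_C = β·I_B = 120 × 0.0456 = 5.47 mA.
Collector loop: V_CE = V_CC − I_C·R_C = 13 − 5.47×0.47 = 10.4 V.
Since V_CE = 10.4 V > V_CE(sat) ≈ 0.2 V, the transistor is in the active region as assumed.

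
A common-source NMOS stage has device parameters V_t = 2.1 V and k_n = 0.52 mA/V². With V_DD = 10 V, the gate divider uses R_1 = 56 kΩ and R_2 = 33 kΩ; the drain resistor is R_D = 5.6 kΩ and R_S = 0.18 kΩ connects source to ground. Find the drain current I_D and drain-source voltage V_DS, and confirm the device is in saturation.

I_D ≈ 0.59 mA, V_DS ≈ 6.6 V

V_G = V_DD·R_2/(R_1+R_2) = 10×33/89 = 3.71 V.
Assume saturation: I_D = (k_n/2)(V_GS − V_t)² with V_GS = V_G − I_D·R_S = 3.71 − 0.18·I_D.
Substituting gives 0.00842·I_D² − 1.15·I_D + 0.672 = 0, with roots I_D = 0.587 or 136 mA.
The root I_D = 136 mA gives V_GS = -20.8 V ≤ V_t, so take I_D = 0.587 mA.
Then V_GS = 3.6 V and V_DS = V_DD − I_D(R_D+R_S) = 10 − 0.587×5.78 = 6.61 V.
Saturation requires V_DS ≥ V_GS − V_t = 1.5 V; 6.61 ≥ 1.5 ✓.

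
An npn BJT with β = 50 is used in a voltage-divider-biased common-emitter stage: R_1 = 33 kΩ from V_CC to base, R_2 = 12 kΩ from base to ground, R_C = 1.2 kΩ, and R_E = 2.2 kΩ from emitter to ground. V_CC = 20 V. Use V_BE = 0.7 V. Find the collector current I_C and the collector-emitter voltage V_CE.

Thevenize the base divider: V_Th = V_CC·R_2/(R_1+R_2) = 20×12/45 = 5.33 V, R_Th = R_1‖R_2 = 8.8 kΩ.
Base-emitter loop: V_Th = I_B·R_Th + V_BE + (β+1)I_B·R_E, so I_B = (5.33 − 0.7) / (8.8 + 51×2.2) = 0.0383 mA.
I_C = β·I_B = 50×0.0383 = 1.91 mA, and I_E = (β+1)I_B = 1.95 mA.
V_CE = V_CC − I_C·R_C − I_E·R_E = 20 − 1.91×1.2 − 1.95×2.2 = 13.4 V.
V_CE = 13.4 V > 0.2 V confirms active-region operation.

I_C ≈ 1.9 mA, V_CE ≈ 13 V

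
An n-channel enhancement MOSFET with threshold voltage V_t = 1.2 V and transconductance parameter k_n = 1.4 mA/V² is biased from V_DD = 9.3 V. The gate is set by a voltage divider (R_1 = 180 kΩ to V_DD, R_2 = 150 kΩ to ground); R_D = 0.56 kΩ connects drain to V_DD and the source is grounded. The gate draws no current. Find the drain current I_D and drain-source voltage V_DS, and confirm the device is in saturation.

V_G = V_DD·R_2/(R_1+R_2) = 9.3×150/330 = 4.23 V. With the source grounded, V_GS = V_G = 4.23 V.
Assume saturation: I_D = (k_n/2)(V_GS − V_t)² = (1.4/2)×(4.23 − 1.2)² = 0.7×3.03² = 6.42 mA.
V_DS = V_DD − I_D·R_D = 9.3 − 6.42×0.56 = 5.71 V.
Saturation requires V_DS ≥ V_GS − V_t = 3.03 V; 5.71 ≥ 3.03 ✓.

I_D ≈ 6.4 mA, V_DS ≈ 5.7 V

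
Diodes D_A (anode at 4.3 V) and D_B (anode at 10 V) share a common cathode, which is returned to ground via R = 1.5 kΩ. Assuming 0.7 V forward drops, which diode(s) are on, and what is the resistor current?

Only D_B conducts; I_R ≈ 6.2 mA

Assume both conduct. Then node N would need to be at both 4.3−0.7 = 3.6 V and 10−0.7 = 9.3 V, which is impossible.
Assume only D_B conducts: V_N = 10 − 0.7 = 9.3 V, so I_R = 9.3/1.5 = 6.2 mA.
Check D_A: its anode-to-cathode voltage is 4.3 − 9.3 = -5 V < 0.7 V, so it is off. The assumption is consistent.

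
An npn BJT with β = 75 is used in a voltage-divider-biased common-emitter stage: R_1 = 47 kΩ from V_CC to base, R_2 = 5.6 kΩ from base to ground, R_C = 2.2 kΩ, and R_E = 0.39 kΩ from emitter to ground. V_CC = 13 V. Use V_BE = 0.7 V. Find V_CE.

Thevenize the base divider: V_Th = V_CC·R_2/(R_1+R_2) = 13×5.6/52.6 = 1.38 V, R_Th = R_1‖R_2 = 5 kΩ.
Base-emitter loop: V_Th = I_B·R_Th + V_BE + (β+1)I_B·R_E, so I_B = (1.38 − 0.7) / (5 + 76×0.39) = 0.0197 mA.
I_C = β·I_B = 75×0.0197 = 1.48 mA, and I_E = (β+1)I_B = 1.5 mA.
V_CE = V_CC − I_C·R_C − I_E·R_E = 13 − 1.48×2.2 − 1.5×0.39 = 9.16 V.
V_CE = 9.16 V > 0.2 V confirms active-region operation.

V_CE ≈ 9.2 V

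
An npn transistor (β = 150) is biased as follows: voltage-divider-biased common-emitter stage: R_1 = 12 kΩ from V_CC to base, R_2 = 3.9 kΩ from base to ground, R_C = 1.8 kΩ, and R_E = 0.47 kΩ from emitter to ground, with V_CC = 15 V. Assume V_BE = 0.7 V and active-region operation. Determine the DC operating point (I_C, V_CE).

I_C ≈ 6 mA, V_CE ≈ 1.3 V

Thevenize the base divider: V_Th = V_CC·R_2/(R_1+R_2) = 15×3.9/15.9 = 3.68 V, R_Th = R_1‖R_2 = 2.94 kΩ.
Base-emitter loop: V_Th = I_B·R_Th + V_BE + (β+1)I_B·R_E, so I_B = (3.68 − 0.7) / (2.94 + 151×0.47) = 0.0403 mA.
I_C = β·I_B = 150×0.0403 = 6.05 mA, and I_E = (β+1)I_B = 6.09 mA.
V_CE = V_CC − I_C·R_C − I_E·R_E = 15 − 6.05×1.8 − 6.09×0.47 = 1.26 V.
V_CE = 1.26 V > 0.2 V confirms active-region operation.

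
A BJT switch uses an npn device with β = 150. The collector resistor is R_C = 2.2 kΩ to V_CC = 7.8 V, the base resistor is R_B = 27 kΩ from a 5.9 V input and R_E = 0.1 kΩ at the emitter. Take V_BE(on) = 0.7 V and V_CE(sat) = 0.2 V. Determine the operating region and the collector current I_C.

Assume active: I_B = (5.9 − 0.7)/(27 + 151×0.1) = 0.124 mA, I_C = β·I_B = 18.5 mA.
Then V_CE = 7.8 − 18.5×2.2 − 18.7×0.1 = -34.8 V < 0.2 V — the active assumption fails.
Re-solve with V_CE = 0.2 V. KCL at the emitter: V_E/R_E = (V_BB−0.7−V_E)/R_B + (V_CC−0.2−V_E)/R_C, giving V_E = 0.348 V.
I_C = (V_CC − 0.2 − V_E)/R_C = (7.6 − 0.348)/2.2 = 3.3 mA.
Check: I_B = (5.2 − 0.348)/27 = 0.18 mA, and β·I_B = 27 mA > I_C, confirming saturation.

saturation; I_C ≈ 3.3 mA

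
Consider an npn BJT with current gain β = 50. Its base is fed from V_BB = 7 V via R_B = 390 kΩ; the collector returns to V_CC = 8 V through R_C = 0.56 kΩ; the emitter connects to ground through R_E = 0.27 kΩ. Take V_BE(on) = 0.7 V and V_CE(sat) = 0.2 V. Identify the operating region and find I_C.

active; I_C ≈ 0.78 mA

Assume active. Base-emitter loop: I_B = (V_BB − V_BE)/(R_B + (β+1)R_E) = (7 − 0.7)/(390 + 51×0.27) = 0.0156 mA.
I_C = β·I_B = 50×0.0156 = 0.78 mA.
V_CE = V_CC − I_C·R_C − I_E·R_E = 8 − 0.78×0.56 − 0.796×0.27 = 7.35 V > V_CE(sat), so the active-region assumption holds.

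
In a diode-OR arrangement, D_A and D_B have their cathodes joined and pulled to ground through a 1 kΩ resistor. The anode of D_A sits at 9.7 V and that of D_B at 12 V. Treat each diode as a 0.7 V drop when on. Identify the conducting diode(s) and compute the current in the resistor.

Assume both conduct. Then node N would need to be at both 9.7−0.7 = 9 V and 12−0.7 = 11.3 V, which is impossible.
Assume only D_B conducts: V_N = 12 − 0.7 = 11.3 V, so I_R = 11.3/1 = 11.3 mA.
Check D_A: its anode-to-cathode voltage is 9.7 − 11.3 = -1.6 V < 0.7 V, so it is off. The assumption is consistent.

Only D_B conducts; I_R ≈ 11 mA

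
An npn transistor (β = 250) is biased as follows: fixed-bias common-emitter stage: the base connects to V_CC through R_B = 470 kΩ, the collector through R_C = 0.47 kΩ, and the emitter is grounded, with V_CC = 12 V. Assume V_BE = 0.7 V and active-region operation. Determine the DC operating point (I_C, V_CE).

Base loop: V_CC = I_B·R_B + V_BE, so I_B = (12 − 0.7)/470 kΩ = 0.024 mA.
In the active region I_C = β·I_B = 250 × 0.024 = 6.01 mA.
Collector loop: V_CE = V_CC − I_C·R_C = 12 − 6.01×0.47 = 9.18 V.
Since V_CE = 9.18 V > V_CE(sat) ≈ 0.2 V, the transistor is in the active region as assumed.

I_C ≈ 6 mA, V_CE ≈ 9.2 V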